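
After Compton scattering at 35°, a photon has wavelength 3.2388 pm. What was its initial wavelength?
2.8000 pm

From λ' = λ + Δλ, we have λ = λ' - Δλ

First calculate the Compton shift:
Δλ = λ_C(1 - cos θ)
Δλ = 2.4263 × (1 - cos(35°))
Δλ = 2.4263 × 0.1808
Δλ = 0.4388 pm

Initial wavelength:
λ = λ' - Δλ
λ = 3.2388 - 0.4388
λ = 2.8000 pm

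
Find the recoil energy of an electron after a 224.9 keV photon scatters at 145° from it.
100.0001 keV

By energy conservation: K_e = E_initial - E_final

First find the scattered photon energy:
Initial wavelength: λ = hc/E = 5.5129 pm
Compton shift: Δλ = λ_C(1 - cos(145°)) = 4.4138 pm
Final wavelength: λ' = 5.5129 + 4.4138 = 9.9267 pm
Final photon energy: E' = hc/λ' = 124.8999 keV

Electron kinetic energy:
K_e = E - E' = 224.9000 - 124.8999 = 100.0001 keV

(Intermediate values are shown rounded; full precision is carried through to the final answer.)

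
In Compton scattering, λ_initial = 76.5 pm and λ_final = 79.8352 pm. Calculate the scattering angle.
112.00°

First find the wavelength shift:
Δλ = λ' - λ = 79.8352 - 76.5 = 3.3352 pm

Using Δλ = λ_C(1 - cos θ), with λ_C = h/(m_e·c) ≈ 2.42631024 pm:
cos θ = 1 - Δλ/λ_C
cos θ = 1 - 3.3352/2.42631024
cos θ = -0.374598

θ = arccos(-0.374598)
θ = 112.00°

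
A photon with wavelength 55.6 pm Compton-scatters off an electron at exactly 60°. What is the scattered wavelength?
56.8132 pm

Using the Compton formula: λ' = λ + λ_C(1 − cos θ)

For θ = 60°, cos θ = 1/2 (exact) = 0.5000, so:
1 − cos 60° = 1 − (1/2) = 0.5000

Δλ = λ_C × 0.5000 = 2.4263 × 0.5000 = 1.2132 pm

λ' = 55.6 + 1.2132 = 56.8132 pm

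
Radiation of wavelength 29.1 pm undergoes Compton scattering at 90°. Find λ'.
31.5263 pm

Using the Compton formula: λ' = λ + λ_C(1 − cos θ)

For θ = 90°, cos θ = 0 (exact) = 0.0000, so:
1 − cos 90° = 1 − (0) = 1.0000

Δλ = λ_C × 1.0000 = 2.4263 × 1.0000 = 2.4263 pm

λ' = 29.1 + 2.4263 = 31.5263 pm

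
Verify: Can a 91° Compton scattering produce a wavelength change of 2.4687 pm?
Yes, consistent

Calculate the expected shift for θ = 91°:

Δλ_expected = λ_C(1 - cos(91°))
Δλ_expected = 2.4263 × (1 - cos(91°))
Δλ_expected = 2.4263 × 1.0175
Δλ_expected = 2.4687 pm

Given shift: 2.4687 pm
Expected shift: 2.4687 pm
Difference: 0.0000 pm

The values match. This is consistent with Compton scattering at the stated angle.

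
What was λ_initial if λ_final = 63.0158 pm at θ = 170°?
58.2000 pm

From λ' = λ + Δλ, we have λ = λ' - Δλ

First calculate the Compton shift:
Δλ = λ_C(1 - cos θ)
Δλ = 2.4263 × (1 - cos(170°))
Δλ = 2.4263 × 1.9848
Δλ = 4.8158 pm

Initial wavelength:
λ = λ' - Δλ
λ = 63.0158 - 4.8158
λ = 58.2000 pm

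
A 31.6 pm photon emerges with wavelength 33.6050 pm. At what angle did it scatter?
80.00°

First find the wavelength shift:
Δλ = λ' - λ = 33.6050 - 31.6 = 2.0050 pm

Using Δλ = λ_C(1 - cos θ), with λ_C = h/(m_e·c) ≈ 2.42631024 pm:
cos θ = 1 - Δλ/λ_C
cos θ = 1 - 2.0050/2.42631024
cos θ = 0.173642

θ = arccos(0.173642)
θ = 80.00°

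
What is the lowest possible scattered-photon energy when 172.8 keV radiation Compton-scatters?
103.0828 keV (at θ = 180°)

The scattered photon has minimum energy when its wavelength is maximum, i.e., when the Compton shift Δλ = λ_C(1 − cos θ) is maximum. This occurs at θ = 180° (backscattering), giving Δλ_max = 2λ_C = 4.8526 pm.

Initial wavelength: λ₀ = hc/E₀ = 7.1750 pm
Maximum final wavelength: λ'_max = λ₀ + 2λ_C = 7.1750 + 4.8526 = 12.0276 pm
Minimum final energy: E'_min = hc/λ'_max = 103.0828 keV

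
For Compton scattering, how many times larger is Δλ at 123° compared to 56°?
123° produces the larger shift by a factor of 3.504

Calculate both shifts using Δλ = λ_C(1 - cos θ):

For θ₁ = 56°:
Δλ₁ = 2.4263 × (1 - cos(56°))
Δλ₁ = 2.4263 × 0.4408
Δλ₁ = 1.0695 pm

For θ₂ = 123°:
Δλ₂ = 2.4263 × (1 - cos(123°))
Δλ₂ = 2.4263 × 1.5446
Δλ₂ = 3.7478 pm

The 123° angle produces the larger shift.
Ratio: 3.7478/1.0695 = 3.504

(Intermediate values are shown rounded; full precision is carried through to the final answer.)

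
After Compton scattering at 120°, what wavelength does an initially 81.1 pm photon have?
84.7395 pm

Using the Compton formula: λ' = λ + λ_C(1 − cos θ)

For θ = 120°, cos θ = -1/2 (exact) = -0.5000, so:
1 − cos 120° = 1 − (-1/2) = 1.5000

Δλ = λ_C × 1.5000 = 2.4263 × 1.5000 = 3.6395 pm

λ' = 81.1 + 3.6395 = 84.7395 pm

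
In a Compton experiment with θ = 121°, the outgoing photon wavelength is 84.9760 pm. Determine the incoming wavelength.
81.3000 pm

From λ' = λ + Δλ, we have λ = λ' - Δλ

First calculate the Compton shift:
Δλ = λ_C(1 - cos θ)
Δλ = 2.4263 × (1 - cos(121°))
Δλ = 2.4263 × 1.5150
Δλ = 3.6760 pm

Initial wavelength:
λ = λ' - Δλ
λ = 84.9760 - 3.6760
λ = 81.3000 pm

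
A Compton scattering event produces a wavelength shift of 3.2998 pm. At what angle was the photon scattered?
111.10°

From the Compton formula Δλ = λ_C(1 - cos θ), we can solve for θ:

cos θ = 1 - Δλ/λ_C

Given:
- Δλ = 3.2998 pm
- λ_C = h/(m_e·c) ≈ 2.42631024 pm

cos θ = 1 - 3.2998/2.42631024
cos θ = 1 - 1.360007
cos θ = -0.360007

θ = arccos(-0.360007)
θ = 111.10°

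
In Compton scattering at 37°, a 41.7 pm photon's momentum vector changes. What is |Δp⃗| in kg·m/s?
1.0027e-23 kg·m/s

Photon momentum magnitude is p = h/λ.

Initial momentum:
p₀ = h/λ = 6.6261e-34/4.1700e-11 = 1.5890e-23 kg·m/s

After scattering:
λ' = λ + Δλ = 41.7 + 0.4886 = 42.1886 pm
p' = h/λ' = 6.6261e-34/4.2189e-11 = 1.5706e-23 kg·m/s

Momentum is a vector; the scattered photon's direction makes angle θ = 37° with the incident direction. The magnitude of the vector change Δp⃗ = p⃗₀ − p⃗' is found from the law of cosines:
|Δp⃗|² = p₀² + p'² − 2p₀p'cos θ
|Δp⃗|² = (1.5890e-23)² + (1.5706e-23)² − 2·1.5890e-23·1.5706e-23·cos(37°)
|Δp⃗| = 1.0027e-23 kg·m/s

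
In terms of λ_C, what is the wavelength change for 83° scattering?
0.8781 λ_C

The Compton shift formula is:
Δλ = λ_C(1 - cos θ)

Dividing both sides by λ_C:
Δλ/λ_C = 1 - cos θ

For θ = 83°:
Δλ/λ_C = 1 - cos(83°)
Δλ/λ_C = 1 - 0.1219
Δλ/λ_C = 0.8781

This means the shift is 0.8781 × λ_C = 2.1306 pm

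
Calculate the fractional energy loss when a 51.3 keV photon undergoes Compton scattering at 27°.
0.0108 (or 1.08%)

Calculate initial and final photon energies:

Initial: E₀ = 51.3 keV → λ₀ = 24.1685 pm
Compton shift: Δλ = 0.2645 pm
Final wavelength: λ' = 24.4329 pm
Final energy: E' = 50.7447 keV

Fractional energy loss:
(E₀ - E')/E₀ = (51.3000 - 50.7447)/51.3000
= 0.5553/51.3000
= 0.0108
= 1.08%

(Intermediate values are shown rounded; full precision is carried through to the final answer.)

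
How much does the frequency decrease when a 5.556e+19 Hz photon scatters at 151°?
2.541e+19 Hz (decrease)

Convert frequency to wavelength (c = 299792458 m/s):
λ₀ = c/f₀ = 299792458/5.556e+19 = 5.3958326e-12 m = 5.3958 pm

Calculate Compton shift:
Δλ = λ_C(1 - cos(151°)) = 4.5484 pm

Final wavelength:
λ' = λ₀ + Δλ = 5.3958 + 4.5484 = 9.9442 pm

Final frequency:
f' = c/λ' = 299792458/9.9442416e-12 = 3.0147343e+19 Hz

Frequency shift (decrease):
Δf = f₀ - f' = 5.556e+19 - 3.0147343e+19 = 2.541e+19 Hz

(Intermediate values are shown rounded; full precision is carried through to the final answer.)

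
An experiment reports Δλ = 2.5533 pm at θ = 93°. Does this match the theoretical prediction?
Yes, consistent

Calculate the expected shift for θ = 93°:

Δλ_expected = λ_C(1 - cos(93°))
Δλ_expected = 2.4263 × (1 - cos(93°))
Δλ_expected = 2.4263 × 1.0523
Δλ_expected = 2.5533 pm

Given shift: 2.5533 pm
Expected shift: 2.5533 pm
Difference: 0.0000 pm

The values match. This is consistent with Compton scattering at the stated angle.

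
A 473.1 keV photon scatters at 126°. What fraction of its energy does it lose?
0.5951 (or 59.51%)

Calculate initial and final photon energies:

Initial: E₀ = 473.1 keV → λ₀ = 2.6207 pm
Compton shift: Δλ = 3.8525 pm
Final wavelength: λ' = 6.4731 pm
Final energy: E' = 191.5365 keV

Fractional energy loss:
(E₀ - E')/E₀ = (473.1000 - 191.5365)/473.1000
= 281.5635/473.1000
= 0.5951
= 59.51%

(Intermediate values are shown rounded; full precision is carried through to the final answer.)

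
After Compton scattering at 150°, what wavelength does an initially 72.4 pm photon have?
76.9276 pm

Using the Compton formula: λ' = λ + λ_C(1 − cos θ)

For θ = 150°, cos θ = -√3/2 (exact) ≈ -0.8660, so:
1 − cos 150° = 1 − (-√3/2) ≈ 1.8660

Δλ = λ_C × 1.8660 = 2.4263 × 1.8660 = 4.5276 pm

λ' = 72.4 + 4.5276 = 76.9276 pm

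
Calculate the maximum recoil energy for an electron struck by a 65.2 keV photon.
13.2555 keV

Maximum energy transfer occurs at θ = 180° (backscattering).

Initial photon: E₀ = 65.2 keV → λ₀ = 19.0160 pm

Maximum Compton shift (at 180°):
Δλ_max = 2λ_C = 2 × 2.4263 = 4.8526 pm

Final wavelength:
λ' = 19.0160 + 4.8526 = 23.8686 pm

Minimum photon energy (maximum energy to electron):
E'_min = hc/λ' = 51.9445 keV

Maximum electron kinetic energy:
K_max = E₀ - E'_min = 65.2000 - 51.9445 = 13.2555 keV

(Intermediate values are shown rounded; full precision is carried through to the final answer.)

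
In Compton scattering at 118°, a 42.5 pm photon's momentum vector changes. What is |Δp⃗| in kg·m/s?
2.5701e-23 kg·m/s

Photon momentum magnitude is p = h/λ.

Initial momentum:
p₀ = h/λ = 6.6261e-34/4.2500e-11 = 1.5591e-23 kg·m/s

After scattering:
λ' = λ + Δλ = 42.5 + 3.5654 = 46.0654 pm
p' = h/λ' = 6.6261e-34/4.6065e-11 = 1.4384e-23 kg·m/s

Momentum is a vector; the scattered photon's direction makes angle θ = 118° with the incident direction. The magnitude of the vector change Δp⃗ = p⃗₀ − p⃗' is found from the law of cosines:
|Δp⃗|² = p₀² + p'² − 2p₀p'cos θ
|Δp⃗|² = (1.5591e-23)² + (1.4384e-23)² − 2·1.5591e-23·1.4384e-23·cos(118°)
|Δp⃗| = 2.5701e-23 kg·m/s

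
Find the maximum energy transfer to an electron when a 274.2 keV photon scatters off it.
141.9402 keV

Maximum energy transfer occurs at θ = 180° (backscattering).

Initial photon: E₀ = 274.2 keV → λ₀ = 4.5217 pm

Maximum Compton shift (at 180°):
Δλ_max = 2λ_C = 2 × 2.4263 = 4.8526 pm

Final wavelength:
λ' = 4.5217 + 4.8526 = 9.3743 pm

Minimum photon energy (maximum energy to electron):
E'_min = hc/λ' = 132.2598 keV

Maximum electron kinetic energy:
K_max = E₀ - E'_min = 274.2000 - 132.2598 = 141.9402 keV

(Intermediate values are shown rounded; full precision is carried through to the final answer.)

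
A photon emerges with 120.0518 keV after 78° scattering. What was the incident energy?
147.5000 keV

Convert final energy to wavelength (hc ≈ 1239.842 keV·pm):
λ' = hc/E' = 1239.842 / 120.0518 = 10.3276 pm

Calculate the Compton shift:
Δλ = λ_C(1 - cos(78°))
Δλ = 2.4263 × (1 - cos(78°))
Δλ = 1.9219 pm

Initial wavelength:
λ = λ' - Δλ = 10.3276 - 1.9219 = 8.4057 pm

Initial energy:
E = hc/λ = 1239.842 / 8.4057 = 147.5000 keV

(Intermediate values are shown rounded; full precision is carried through to the final answer.)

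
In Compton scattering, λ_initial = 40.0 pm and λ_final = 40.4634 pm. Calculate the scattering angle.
36.00°

First find the wavelength shift:
Δλ = λ' - λ = 40.4634 - 40.0 = 0.4634 pm

Using Δλ = λ_C(1 - cos θ), with λ_C = h/(m_e·c) ≈ 2.42631024 pm:
cos θ = 1 - Δλ/λ_C
cos θ = 1 - 0.4634/2.42631024
cos θ = 0.809010

θ = arccos(0.809010)
θ = 36.00°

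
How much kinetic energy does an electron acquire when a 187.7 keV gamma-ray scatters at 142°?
74.4074 keV

By energy conservation: K_e = E_initial - E_final

First find the scattered photon energy:
Initial wavelength: λ = hc/E = 6.6054 pm
Compton shift: Δλ = λ_C(1 - cos(142°)) = 4.3383 pm
Final wavelength: λ' = 6.6054 + 4.3383 = 10.9437 pm
Final photon energy: E' = hc/λ' = 113.2926 keV

Electron kinetic energy:
K_e = E - E' = 187.7000 - 113.2926 = 74.4074 keV

(Intermediate values are shown rounded; full precision is carried through to the final answer.)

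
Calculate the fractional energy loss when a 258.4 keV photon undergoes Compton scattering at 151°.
0.4866 (or 48.66%)

Calculate initial and final photon energies:

Initial: E₀ = 258.4 keV → λ₀ = 4.7982 pm
Compton shift: Δλ = 4.5484 pm
Final wavelength: λ' = 9.3466 pm
Final energy: E' = 132.6522 keV

Fractional energy loss:
(E₀ - E')/E₀ = (258.4000 - 132.6522)/258.4000
= 125.7478/258.4000
= 0.4866
= 48.66%

(Intermediate values are shown rounded; full precision is carried through to the final answer.)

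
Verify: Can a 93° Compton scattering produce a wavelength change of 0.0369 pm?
No, inconsistent

Calculate the expected shift for θ = 93°:

Δλ_expected = λ_C(1 - cos(93°))
Δλ_expected = 2.4263 × (1 - cos(93°))
Δλ_expected = 2.4263 × 1.0523
Δλ_expected = 2.5533 pm

Given shift: 0.0369 pm
Expected shift: 2.5533 pm
Difference: 2.5164 pm

The values do not match. The given shift corresponds to θ ≈ 10.0°, not 93°.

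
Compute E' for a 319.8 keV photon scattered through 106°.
177.8311 keV

First convert energy to wavelength:
λ = hc/E, with hc ≈ 1239.842 keV·pm (i.e. 1239.842 eV·nm)

For E = 319.8 keV = 319800 eV:
λ = 1239.842 keV·pm / 319.8 keV
λ = 3.8769 pm

Calculate the Compton shift:
Δλ = λ_C(1 - cos(106°)) = 2.4263 × 1.2756
Δλ = 3.0951 pm

Final wavelength:
λ' = 3.8769 + 3.0951 = 6.9720 pm

Final energy:
E' = hc/λ' = 1239.842 / 6.9720 = 177.8311 keV

(Intermediate values are shown rounded; full precision is carried through to the final answer.)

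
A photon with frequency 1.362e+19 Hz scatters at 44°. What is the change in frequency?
4.087e+17 Hz (decrease)

Convert frequency to wavelength (c = 299792458 m/s):
λ₀ = c/f₀ = 299792458/1.362e+19 = 2.2011194e-11 m = 22.0112 pm

Calculate Compton shift:
Δλ = λ_C(1 - cos(44°)) = 0.6810 pm

Final wavelength:
λ' = λ₀ + Δλ = 22.0112 + 0.6810 = 22.6922 pm

Final frequency:
f' = c/λ' = 299792458/2.2692162e-11 = 1.3211278e+19 Hz

Frequency shift (decrease):
Δf = f₀ - f' = 1.362e+19 - 1.3211278e+19 = 4.087e+17 Hz

(Intermediate values are shown rounded; full precision is carried through to the final answer.)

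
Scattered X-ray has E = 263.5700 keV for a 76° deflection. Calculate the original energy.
432.7999 keV

Convert final energy to wavelength (hc ≈ 1239.842 keV·pm):
λ' = hc/E' = 1239.842 / 263.5700 = 4.7040 pm

Calculate the Compton shift:
Δλ = λ_C(1 - cos(76°))
Δλ = 2.4263 × (1 - cos(76°))
Δλ = 1.8393 pm

Initial wavelength:
λ = λ' - Δλ = 4.7040 - 1.8393 = 2.8647 pm

Initial energy:
E = hc/λ = 1239.842 / 2.8647 = 432.7999 keV

(Intermediate values are shown rounded; full precision is carried through to the final answer.)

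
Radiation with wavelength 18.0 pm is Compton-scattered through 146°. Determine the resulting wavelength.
22.4378 pm

Using the Compton scattering formula:
λ' = λ + Δλ = λ + λ_C(1 - cos θ)

Given:
- Initial wavelength λ = 18.0 pm
- Scattering angle θ = 146°
- Compton wavelength λ_C ≈ 2.4263 pm

Calculate the shift:
Δλ = 2.4263 × (1 - cos(146°))
Δλ = 2.4263 × 1.8290
Δλ = 4.4378 pm

Final wavelength:
λ' = 18.0 + 4.4378 = 22.4378 pm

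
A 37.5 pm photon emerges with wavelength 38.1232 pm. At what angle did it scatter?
42.00°

First find the wavelength shift:
Δλ = λ' - λ = 38.1232 - 37.5 = 0.6232 pm

Using Δλ = λ_C(1 - cos θ), with λ_C = h/(m_e·c) ≈ 2.42631024 pm:
cos θ = 1 - Δλ/λ_C
cos θ = 1 - 0.6232/2.42631024
cos θ = 0.743149

θ = arccos(0.743149)
θ = 42.00°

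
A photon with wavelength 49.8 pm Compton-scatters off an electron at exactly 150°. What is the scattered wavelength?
54.3276 pm

Using the Compton formula: λ' = λ + λ_C(1 − cos θ)

For θ = 150°, cos θ = -√3/2 (exact) ≈ -0.8660, so:
1 − cos 150° = 1 − (-√3/2) ≈ 1.8660

Δλ = λ_C × 1.8660 = 2.4263 × 1.8660 = 4.5276 pm

λ' = 49.8 + 4.5276 = 54.3276 pm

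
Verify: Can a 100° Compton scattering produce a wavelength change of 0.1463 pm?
No, inconsistent

Calculate the expected shift for θ = 100°:

Δλ_expected = λ_C(1 - cos(100°))
Δλ_expected = 2.4263 × (1 - cos(100°))
Δλ_expected = 2.4263 × 1.1736
Δλ_expected = 2.8476 pm

Given shift: 0.1463 pm
Expected shift: 2.8476 pm
Difference: 2.7013 pm

The values do not match. The given shift corresponds to θ ≈ 20.0°, not 100°.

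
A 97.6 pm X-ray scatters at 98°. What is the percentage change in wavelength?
2.8320%

Calculate the Compton shift:
Δλ = λ_C(1 - cos(98°))
Δλ = 2.4263 × (1 - cos(98°))
Δλ = 2.4263 × 1.1392
Δλ = 2.7640 pm

Percentage change:
(Δλ/λ₀) × 100 = (2.7640/97.6) × 100
= 2.8320%

(Intermediate values are shown rounded; full precision is carried through to the final answer.)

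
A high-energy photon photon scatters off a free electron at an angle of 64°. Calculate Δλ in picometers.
1.3627 pm

Using the Compton scattering formula:
Δλ = λ_C(1 - cos θ)

where λ_C = h/(m_e·c) ≈ 2.4263 pm is the Compton wavelength of an electron.

For θ = 64°:
cos(64°) = 0.4384
1 - cos(64°) = 0.5616

Δλ = 2.4263 × 0.5616
Δλ = 1.3627 pm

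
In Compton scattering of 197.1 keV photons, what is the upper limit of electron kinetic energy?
85.8340 keV

Maximum energy transfer occurs at θ = 180° (backscattering).

Initial photon: E₀ = 197.1 keV → λ₀ = 6.2904 pm

Maximum Compton shift (at 180°):
Δλ_max = 2λ_C = 2 × 2.4263 = 4.8526 pm

Final wavelength:
λ' = 6.2904 + 4.8526 = 11.1430 pm

Minimum photon energy (maximum energy to electron):
E'_min = hc/λ' = 111.2660 keV

Maximum electron kinetic energy:
K_max = E₀ - E'_min = 197.1000 - 111.2660 = 85.8340 keV

(Intermediate values are shown rounded; full precision is carried through to the final answer.)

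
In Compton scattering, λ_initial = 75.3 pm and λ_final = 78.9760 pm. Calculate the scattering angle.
121.00°

First find the wavelength shift:
Δλ = λ' - λ = 78.9760 - 75.3 = 3.6760 pm

Using Δλ = λ_C(1 - cos θ), with λ_C = h/(m_e·c) ≈ 2.42631024 pm:
cos θ = 1 - Δλ/λ_C
cos θ = 1 - 3.6760/2.42631024
cos θ = -0.515058

θ = arccos(-0.515058)
θ = 121.00°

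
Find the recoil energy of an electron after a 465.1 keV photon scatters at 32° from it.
56.5094 keV

By energy conservation: K_e = E_initial - E_final

First find the scattered photon energy:
Initial wavelength: λ = hc/E = 2.6658 pm
Compton shift: Δλ = λ_C(1 - cos(32°)) = 0.3687 pm
Final wavelength: λ' = 2.6658 + 0.3687 = 3.0344 pm
Final photon energy: E' = hc/λ' = 408.5906 keV

Electron kinetic energy:
K_e = E - E' = 465.1000 - 408.5906 = 56.5094 keV

(Intermediate values are shown rounded; full precision is carried through to the final answer.)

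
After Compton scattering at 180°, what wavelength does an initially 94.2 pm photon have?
99.0526 pm

Using the Compton formula: λ' = λ + λ_C(1 − cos θ)

For θ = 180°, cos θ = -1 (exact) = -1.0000, so:
1 − cos 180° = 1 − (-1) = 2.0000

Δλ = λ_C × 2.0000 = 2.4263 × 2.0000 = 4.8526 pm

λ' = 94.2 + 4.8526 = 99.0526 pm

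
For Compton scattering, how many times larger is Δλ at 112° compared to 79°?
112° produces the larger shift by a factor of 1.699

Calculate both shifts using Δλ = λ_C(1 - cos θ):

For θ₁ = 79°:
Δλ₁ = 2.4263 × (1 - cos(79°))
Δλ₁ = 2.4263 × 0.8092
Δλ₁ = 1.9633 pm

For θ₂ = 112°:
Δλ₂ = 2.4263 × (1 - cos(112°))
Δλ₂ = 2.4263 × 1.3746
Δλ₂ = 3.3352 pm

The 112° angle produces the larger shift.
Ratio: 3.3352/1.9633 = 1.699

(Intermediate values are shown rounded; full precision is carried through to the final answer.)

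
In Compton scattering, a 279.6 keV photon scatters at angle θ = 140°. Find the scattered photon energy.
142.1949 keV

First convert energy to wavelength:
λ = hc/E, with hc ≈ 1239.842 keV·pm (i.e. 1239.842 eV·nm)

For E = 279.6 keV = 279600 eV:
λ = 1239.842 keV·pm / 279.6 keV
λ = 4.4343 pm

Calculate the Compton shift:
Δλ = λ_C(1 - cos(140°)) = 2.4263 × 1.7660
Δλ = 4.2850 pm

Final wavelength:
λ' = 4.4343 + 4.2850 = 8.7193 pm

Final energy:
E' = hc/λ' = 1239.842 / 8.7193 = 142.1949 keV

(Intermediate values are shown rounded; full precision is carried through to the final answer.)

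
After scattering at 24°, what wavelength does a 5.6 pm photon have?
5.8098 pm

Using the Compton scattering formula:
λ' = λ + Δλ = λ + λ_C(1 - cos θ)

Given:
- Initial wavelength λ = 5.6 pm
- Scattering angle θ = 24°
- Compton wavelength λ_C ≈ 2.4263 pm

Calculate the shift:
Δλ = 2.4263 × (1 - cos(24°))
Δλ = 2.4263 × 0.0865
Δλ = 0.2098 pm

Final wavelength:
λ' = 5.6 + 0.2098 = 5.8098 pm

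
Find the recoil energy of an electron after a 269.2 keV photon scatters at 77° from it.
78.0482 keV

By energy conservation: K_e = E_initial - E_final

First find the scattered photon energy:
Initial wavelength: λ = hc/E = 4.6057 pm
Compton shift: Δλ = λ_C(1 - cos(77°)) = 1.8805 pm
Final wavelength: λ' = 4.6057 + 1.8805 = 6.4862 pm
Final photon energy: E' = hc/λ' = 191.1518 keV

Electron kinetic energy:
K_e = E - E' = 269.2000 - 191.1518 = 78.0482 keV

(Intermediate values are shown rounded; full precision is carried through to the final answer.)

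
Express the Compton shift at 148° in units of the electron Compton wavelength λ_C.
1.8480 λ_C

The Compton shift formula is:
Δλ = λ_C(1 - cos θ)

Dividing both sides by λ_C:
Δλ/λ_C = 1 - cos θ

For θ = 148°:
Δλ/λ_C = 1 - cos(148°)
Δλ/λ_C = 1 - -0.8480
Δλ/λ_C = 1.8480

This means the shift is 1.8480 × λ_C = 4.4839 pm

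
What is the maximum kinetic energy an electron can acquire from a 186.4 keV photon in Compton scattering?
78.6264 keV

Maximum energy transfer occurs at θ = 180° (backscattering).

Initial photon: E₀ = 186.4 keV → λ₀ = 6.6515 pm

Maximum Compton shift (at 180°):
Δλ_max = 2λ_C = 2 × 2.4263 = 4.8526 pm

Final wavelength:
λ' = 6.6515 + 4.8526 = 11.5041 pm

Minimum photon energy (maximum energy to electron):
E'_min = hc/λ' = 107.7736 keV

Maximum electron kinetic energy:
K_max = E₀ - E'_min = 186.4000 - 107.7736 = 78.6264 keV

(Intermediate values are shown rounded; full precision is carried through to the final answer.)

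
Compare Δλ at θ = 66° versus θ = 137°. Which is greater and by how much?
137° produces the larger shift by a factor of 2.918

Calculate both shifts using Δλ = λ_C(1 - cos θ):

For θ₁ = 66°:
Δλ₁ = 2.4263 × (1 - cos(66°))
Δλ₁ = 2.4263 × 0.5933
Δλ₁ = 1.4394 pm

For θ₂ = 137°:
Δλ₂ = 2.4263 × (1 - cos(137°))
Δλ₂ = 2.4263 × 1.7314
Δλ₂ = 4.2008 pm

The 137° angle produces the larger shift.
Ratio: 4.2008/1.4394 = 2.918

(Intermediate values are shown rounded; full precision is carried through to the final answer.)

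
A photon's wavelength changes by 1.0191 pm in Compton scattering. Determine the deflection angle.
54.55°

From the Compton formula Δλ = λ_C(1 - cos θ), we can solve for θ:

cos θ = 1 - Δλ/λ_C

Given:
- Δλ = 1.0191 pm
- λ_C = h/(m_e·c) ≈ 2.42631024 pm

cos θ = 1 - 1.0191/2.42631024
cos θ = 1 - 0.420020
cos θ = 0.579980

θ = arccos(0.579980)
θ = 54.55°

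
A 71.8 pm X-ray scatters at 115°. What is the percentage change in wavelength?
4.8074%

Calculate the Compton shift:
Δλ = λ_C(1 - cos(115°))
Δλ = 2.4263 × (1 - cos(115°))
Δλ = 2.4263 × 1.4226
Δλ = 3.4517 pm

Percentage change:
(Δλ/λ₀) × 100 = (3.4517/71.8) × 100
= 4.8074%

(Intermediate values are shown rounded; full precision is carried through to the final answer.)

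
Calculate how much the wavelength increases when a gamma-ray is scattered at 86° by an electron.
2.2571 pm

Using the Compton scattering formula:
Δλ = λ_C(1 - cos θ)

where λ_C = h/(m_e·c) ≈ 2.4263 pm is the Compton wavelength of an electron.

For θ = 86°:
cos(86°) = 0.0698
1 - cos(86°) = 0.9302

Δλ = 2.4263 × 0.9302
Δλ = 2.2571 pm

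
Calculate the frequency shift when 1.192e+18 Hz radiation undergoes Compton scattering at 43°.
3.081e+15 Hz (decrease)

Convert frequency to wavelength (c = 299792458 m/s):
λ₀ = c/f₀ = 299792458/1.192e+18 = 2.5150374e-10 m = 251.5037 pm

Calculate Compton shift:
Δλ = λ_C(1 - cos(43°)) = 0.6518 pm

Final wavelength:
λ' = λ₀ + Δλ = 251.5037 + 0.6518 = 252.1556 pm

Final frequency:
f' = c/λ' = 299792458/2.5215556e-10 = 1.1889187e+18 Hz

Frequency shift (decrease):
Δf = f₀ - f' = 1.192e+18 - 1.1889187e+18 = 3.081e+15 Hz

(Intermediate values are shown rounded; full precision is carried through to the final answer.)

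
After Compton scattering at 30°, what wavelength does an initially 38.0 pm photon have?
38.3251 pm

Using the Compton formula: λ' = λ + λ_C(1 − cos θ)

For θ = 30°, cos θ = √3/2 (exact) ≈ 0.8660, so:
1 − cos 30° = 1 − (√3/2) ≈ 0.1340

Δλ = λ_C × 0.1340 = 2.4263 × 0.1340 = 0.3251 pm

λ' = 38.0 + 0.3251 = 38.3251 pm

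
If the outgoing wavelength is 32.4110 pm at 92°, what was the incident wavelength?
29.9000 pm

From λ' = λ + Δλ, we have λ = λ' - Δλ

First calculate the Compton shift:
Δλ = λ_C(1 - cos θ)
Δλ = 2.4263 × (1 - cos(92°))
Δλ = 2.4263 × 1.0349
Δλ = 2.5110 pm

Initial wavelength:
λ = λ' - Δλ
λ = 32.4110 - 2.5110
λ = 29.9000 pm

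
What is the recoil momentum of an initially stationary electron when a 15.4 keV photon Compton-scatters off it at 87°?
1.1175e-23 kg·m/s

The electron is initially at rest, so by conservation of momentum:
p⃗_e = p⃗₀ − p⃗'  (incident photon momentum minus scattered photon momentum)

Photon momentum magnitudes (p = h/λ = E/c):
λ₀ = hc/E₀ = 80.5092 pm → p₀ = h/λ₀ = 8.2302e-24 kg·m/s
Δλ = λ_C(1 − cos 87°) = 2.2993 pm
λ' = 82.8085 pm → p' = h/λ' = 8.0017e-24 kg·m/s

The scattered photon makes angle θ = 87° with the incident direction, so by the law of cosines:
|p⃗_e|² = p₀² + p'² − 2p₀p'cos θ
|p⃗_e|² = (8.2302e-24)² + (8.0017e-24)² − 2·8.2302e-24·8.0017e-24·cos(87°)
|p⃗_e| = 1.1175e-23 kg·m/s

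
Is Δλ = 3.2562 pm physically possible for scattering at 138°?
No, inconsistent

Calculate the expected shift for θ = 138°:

Δλ_expected = λ_C(1 - cos(138°))
Δλ_expected = 2.4263 × (1 - cos(138°))
Δλ_expected = 2.4263 × 1.7431
Δλ_expected = 4.2294 pm

Given shift: 3.2562 pm
Expected shift: 4.2294 pm
Difference: 0.9733 pm

The values do not match. The given shift corresponds to θ ≈ 110.0°, not 138°.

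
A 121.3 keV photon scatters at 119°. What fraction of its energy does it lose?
0.2606 (or 26.06%)

Calculate initial and final photon energies:

Initial: E₀ = 121.3 keV → λ₀ = 10.2213 pm
Compton shift: Δλ = 3.6026 pm
Final wavelength: λ' = 13.8239 pm
Final energy: E' = 89.6883 keV

Fractional energy loss:
(E₀ - E')/E₀ = (121.3000 - 89.6883)/121.3000
= 31.6117/121.3000
= 0.2606
= 26.06%

(Intermediate values are shown rounded; full precision is carried through to the final answer.)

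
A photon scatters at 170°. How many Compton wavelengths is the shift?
1.9848 λ_C

The Compton shift formula is:
Δλ = λ_C(1 - cos θ)

Dividing both sides by λ_C:
Δλ/λ_C = 1 - cos θ

For θ = 170°:
Δλ/λ_C = 1 - cos(170°)
Δλ/λ_C = 1 - -0.9848
Δλ/λ_C = 1.9848

This means the shift is 1.9848 × λ_C = 4.8158 pm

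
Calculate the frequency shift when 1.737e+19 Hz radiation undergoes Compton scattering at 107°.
2.671e+18 Hz (decrease)

Convert frequency to wavelength (c = 299792458 m/s):
λ₀ = c/f₀ = 299792458/1.737e+19 = 1.7259209e-11 m = 17.2592 pm

Calculate Compton shift:
Δλ = λ_C(1 - cos(107°)) = 3.1357 pm

Final wavelength:
λ' = λ₀ + Δλ = 17.2592 + 3.1357 = 20.3949 pm

Final frequency:
f' = c/λ' = 299792458/2.0394904e-11 = 1.4699381e+19 Hz

Frequency shift (decrease):
Δf = f₀ - f' = 1.737e+19 - 1.4699381e+19 = 2.671e+18 Hz

(Intermediate values are shown rounded; full precision is carried through to the final answer.)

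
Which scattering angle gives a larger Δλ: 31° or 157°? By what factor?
157° produces the larger shift by a factor of 13.446

Calculate both shifts using Δλ = λ_C(1 - cos θ):

For θ₁ = 31°:
Δλ₁ = 2.4263 × (1 - cos(31°))
Δλ₁ = 2.4263 × 0.1428
Δλ₁ = 0.3466 pm

For θ₂ = 157°:
Δλ₂ = 2.4263 × (1 - cos(157°))
Δλ₂ = 2.4263 × 1.9205
Δλ₂ = 4.6597 pm

The 157° angle produces the larger shift.
Ratio: 4.6597/0.3466 = 13.446

(Intermediate values are shown rounded; full precision is carried through to the final answer.)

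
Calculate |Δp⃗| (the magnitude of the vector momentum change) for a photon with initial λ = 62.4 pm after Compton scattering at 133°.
1.8880e-23 kg·m/s

Photon momentum magnitude is p = h/λ.

Initial momentum:
p₀ = h/λ = 6.6261e-34/6.2400e-11 = 1.0619e-23 kg·m/s

After scattering:
λ' = λ + Δλ = 62.4 + 4.0810 = 66.4810 pm
p' = h/λ' = 6.6261e-34/6.6481e-11 = 9.9669e-24 kg·m/s

Momentum is a vector; the scattered photon's direction makes angle θ = 133° with the incident direction. The magnitude of the vector change Δp⃗ = p⃗₀ − p⃗' is found from the law of cosines:
|Δp⃗|² = p₀² + p'² − 2p₀p'cos θ
|Δp⃗|² = (1.0619e-23)² + (9.9669e-24)² − 2·1.0619e-23·9.9669e-24·cos(133°)
|Δp⃗| = 1.8880e-23 kg·m/s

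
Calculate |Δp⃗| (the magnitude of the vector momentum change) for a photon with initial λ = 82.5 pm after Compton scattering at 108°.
1.2756e-23 kg·m/s

Photon momentum magnitude is p = h/λ.

Initial momentum:
p₀ = h/λ = 6.6261e-34/8.2500e-11 = 8.0316e-24 kg·m/s

After scattering:
λ' = λ + Δλ = 82.5 + 3.1761 = 85.6761 pm
p' = h/λ' = 6.6261e-34/8.5676e-11 = 7.7339e-24 kg·m/s

Momentum is a vector; the scattered photon's direction makes angle θ = 108° with the incident direction. The magnitude of the vector change Δp⃗ = p⃗₀ − p⃗' is found from the law of cosines:
|Δp⃗|² = p₀² + p'² − 2p₀p'cos θ
|Δp⃗|² = (8.0316e-24)² + (7.7339e-24)² − 2·8.0316e-24·7.7339e-24·cos(108°)
|Δp⃗| = 1.2756e-23 kg·m/s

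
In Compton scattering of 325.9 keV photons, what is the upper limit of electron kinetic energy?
182.6813 keV

Maximum energy transfer occurs at θ = 180° (backscattering).

Initial photon: E₀ = 325.9 keV → λ₀ = 3.8044 pm

Maximum Compton shift (at 180°):
Δλ_max = 2λ_C = 2 × 2.4263 = 4.8526 pm

Final wavelength:
λ' = 3.8044 + 4.8526 = 8.6570 pm

Minimum photon energy (maximum energy to electron):
E'_min = hc/λ' = 143.2187 keV

Maximum electron kinetic energy:
K_max = E₀ - E'_min = 325.9000 - 143.2187 = 182.6813 keV

(Intermediate values are shown rounded; full precision is carried through to the final answer.)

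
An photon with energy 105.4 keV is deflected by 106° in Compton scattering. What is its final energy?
83.4444 keV

First convert energy to wavelength:
λ = hc/E, with hc ≈ 1239.842 keV·pm (i.e. 1239.842 eV·nm)

For E = 105.4 keV = 105400 eV:
λ = 1239.842 keV·pm / 105.4 keV
λ = 11.7632 pm

Calculate the Compton shift:
Δλ = λ_C(1 - cos(106°)) = 2.4263 × 1.2756
Δλ = 3.0951 pm

Final wavelength:
λ' = 11.7632 + 3.0951 = 14.8583 pm

Final energy:
E' = hc/λ' = 1239.842 / 14.8583 = 83.4444 keV

(Intermediate values are shown rounded; full precision is carried through to the final answer.)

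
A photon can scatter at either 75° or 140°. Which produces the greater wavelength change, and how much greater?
140° produces the larger shift by a factor of 2.383

Calculate both shifts using Δλ = λ_C(1 - cos θ):

For θ₁ = 75°:
Δλ₁ = 2.4263 × (1 - cos(75°))
Δλ₁ = 2.4263 × 0.7412
Δλ₁ = 1.7983 pm

For θ₂ = 140°:
Δλ₂ = 2.4263 × (1 - cos(140°))
Δλ₂ = 2.4263 × 1.7660
Δλ₂ = 4.2850 pm

The 140° angle produces the larger shift.
Ratio: 4.2850/1.7983 = 2.383

(Intermediate values are shown rounded; full precision is carried through to the final answer.)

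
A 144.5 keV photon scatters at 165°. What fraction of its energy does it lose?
0.3573 (or 35.73%)

Calculate initial and final photon energies:

Initial: E₀ = 144.5 keV → λ₀ = 8.5802 pm
Compton shift: Δλ = 4.7699 pm
Final wavelength: λ' = 13.3502 pm
Final energy: E' = 92.8709 keV

Fractional energy loss:
(E₀ - E')/E₀ = (144.5000 - 92.8709)/144.5000
= 51.6291/144.5000
= 0.3573
= 35.73%

(Intermediate values are shown rounded; full precision is carried through to the final answer.)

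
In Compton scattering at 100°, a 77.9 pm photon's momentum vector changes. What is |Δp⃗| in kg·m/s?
1.2803e-23 kg·m/s

Photon momentum magnitude is p = h/λ.

Initial momentum:
p₀ = h/λ = 6.6261e-34/7.7900e-11 = 8.5059e-24 kg·m/s

After scattering:
λ' = λ + Δλ = 77.9 + 2.8476 = 80.7476 pm
p' = h/λ' = 6.6261e-34/8.0748e-11 = 8.2059e-24 kg·m/s

Momentum is a vector; the scattered photon's direction makes angle θ = 100° with the incident direction. The magnitude of the vector change Δp⃗ = p⃗₀ − p⃗' is found from the law of cosines:
|Δp⃗|² = p₀² + p'² − 2p₀p'cos θ
|Δp⃗|² = (8.5059e-24)² + (8.2059e-24)² − 2·8.5059e-24·8.2059e-24·cos(100°)
|Δp⃗| = 1.2803e-23 kg·m/s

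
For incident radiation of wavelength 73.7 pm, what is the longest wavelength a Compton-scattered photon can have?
78.5526 pm (at θ = 180°)

The Compton shift is Δλ = λ_C(1 − cos θ).

Since cos θ ranges from −1 to 1, the factor (1 − cos θ) ranges from 0 to 2; the maximum shift occurs at θ = 180° (backscattering):
Δλ_max = 2λ_C = 2 × 2.4263 pm = 4.8526 pm

Maximum scattered wavelength:
λ'_max = λ₀ + Δλ_max = 73.7 + 4.8526 = 78.5526 pm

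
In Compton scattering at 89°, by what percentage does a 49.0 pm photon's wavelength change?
4.8652%

Calculate the Compton shift:
Δλ = λ_C(1 - cos(89°))
Δλ = 2.4263 × (1 - cos(89°))
Δλ = 2.4263 × 0.9825
Δλ = 2.3840 pm

Percentage change:
(Δλ/λ₀) × 100 = (2.3840/49.0) × 100
= 4.8652%

(Intermediate values are shown rounded; full precision is carried through to the final answer.)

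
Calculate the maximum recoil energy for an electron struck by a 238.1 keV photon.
114.8535 keV

Maximum energy transfer occurs at θ = 180° (backscattering).

Initial photon: E₀ = 238.1 keV → λ₀ = 5.2072 pm

Maximum Compton shift (at 180°):
Δλ_max = 2λ_C = 2 × 2.4263 = 4.8526 pm

Final wavelength:
λ' = 5.2072 + 4.8526 = 10.0599 pm

Minimum photon energy (maximum energy to electron):
E'_min = hc/λ' = 123.2465 keV

Maximum electron kinetic energy:
K_max = E₀ - E'_min = 238.1000 - 123.2465 = 114.8535 keV

(Intermediate values are shown rounded; full precision is carried through to the final answer.)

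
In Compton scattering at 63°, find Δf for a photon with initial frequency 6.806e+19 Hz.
1.574e+19 Hz (decrease)

Convert frequency to wavelength (c = 299792458 m/s):
λ₀ = c/f₀ = 299792458/6.806e+19 = 4.4048260e-12 m = 4.4048 pm

Calculate Compton shift:
Δλ = λ_C(1 - cos(63°)) = 1.3248 pm

Final wavelength:
λ' = λ₀ + Δλ = 4.4048 + 1.3248 = 5.7296 pm

Final frequency:
f' = c/λ' = 299792458/5.7296144e-12 = 5.2323321e+19 Hz

Frequency shift (decrease):
Δf = f₀ - f' = 6.806e+19 - 5.2323321e+19 = 1.574e+19 Hz

(Intermediate values are shown rounded; full precision is carried through to the final answer.)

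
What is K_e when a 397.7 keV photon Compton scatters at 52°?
91.5704 keV

By energy conservation: K_e = E_initial - E_final

First find the scattered photon energy:
Initial wavelength: λ = hc/E = 3.1175 pm
Compton shift: Δλ = λ_C(1 - cos(52°)) = 0.9325 pm
Final wavelength: λ' = 3.1175 + 0.9325 = 4.0501 pm
Final photon energy: E' = hc/λ' = 306.1296 keV

Electron kinetic energy:
K_e = E - E' = 397.7000 - 306.1296 = 91.5704 keV

(Intermediate values are shown rounded; full precision is carried through to the final answer.)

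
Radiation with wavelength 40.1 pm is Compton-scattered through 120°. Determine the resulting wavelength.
43.7395 pm

Using the Compton scattering formula:
λ' = λ + Δλ = λ + λ_C(1 - cos θ)

Given:
- Initial wavelength λ = 40.1 pm
- Scattering angle θ = 120°
- Compton wavelength λ_C ≈ 2.4263 pm

Calculate the shift:
Δλ = 2.4263 × (1 - cos(120°))
Δλ = 2.4263 × 1.5000
Δλ = 3.6395 pm

Final wavelength:
λ' = 40.1 + 3.6395 = 43.7395 pm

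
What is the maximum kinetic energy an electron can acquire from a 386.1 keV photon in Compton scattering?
232.3462 keV

Maximum energy transfer occurs at θ = 180° (backscattering).

Initial photon: E₀ = 386.1 keV → λ₀ = 3.2112 pm

Maximum Compton shift (at 180°):
Δλ_max = 2λ_C = 2 × 2.4263 = 4.8526 pm

Final wavelength:
λ' = 3.2112 + 4.8526 = 8.0638 pm

Minimum photon energy (maximum energy to electron):
E'_min = hc/λ' = 153.7538 keV

Maximum electron kinetic energy:
K_max = E₀ - E'_min = 386.1000 - 153.7538 = 232.3462 keV

(Intermediate values are shown rounded; full precision is carried through to the final answer.)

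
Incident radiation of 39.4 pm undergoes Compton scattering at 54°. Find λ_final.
40.4002 pm

Using the Compton scattering formula:
λ' = λ + Δλ = λ + λ_C(1 - cos θ)

Given:
- Initial wavelength λ = 39.4 pm
- Scattering angle θ = 54°
- Compton wavelength λ_C ≈ 2.4263 pm

Calculate the shift:
Δλ = 2.4263 × (1 - cos(54°))
Δλ = 2.4263 × 0.4122
Δλ = 1.0002 pm

Final wavelength:
λ' = 39.4 + 1.0002 = 40.4002 pm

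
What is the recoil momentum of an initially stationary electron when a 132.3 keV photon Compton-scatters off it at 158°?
1.1580e-22 kg·m/s

The electron is initially at rest, so by conservation of momentum:
p⃗_e = p⃗₀ − p⃗'  (incident photon momentum minus scattered photon momentum)

Photon momentum magnitudes (p = h/λ = E/c):
λ₀ = hc/E₀ = 9.3714 pm → p₀ = h/λ₀ = 7.0705e-23 kg·m/s
Δλ = λ_C(1 − cos 158°) = 4.6759 pm
λ' = 14.0474 pm → p' = h/λ' = 4.7169e-23 kg·m/s

The scattered photon makes angle θ = 158° with the incident direction, so by the law of cosines:
|p⃗_e|² = p₀² + p'² − 2p₀p'cos θ
|p⃗_e|² = (7.0705e-23)² + (4.7169e-23)² − 2·7.0705e-23·4.7169e-23·cos(158°)
|p⃗_e| = 1.1580e-22 kg·m/s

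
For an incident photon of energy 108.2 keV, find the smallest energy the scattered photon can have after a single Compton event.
76.0107 keV (at θ = 180°)

The scattered photon has minimum energy when its wavelength is maximum, i.e., when the Compton shift Δλ = λ_C(1 − cos θ) is maximum. This occurs at θ = 180° (backscattering), giving Δλ_max = 2λ_C = 4.8526 pm.

Initial wavelength: λ₀ = hc/E₀ = 11.4588 pm
Maximum final wavelength: λ'_max = λ₀ + 2λ_C = 11.4588 + 4.8526 = 16.3114 pm
Minimum final energy: E'_min = hc/λ'_max = 76.0107 keV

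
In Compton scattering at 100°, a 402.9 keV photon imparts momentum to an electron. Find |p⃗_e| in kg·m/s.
2.5929e-22 kg·m/s

The electron is initially at rest, so by conservation of momentum:
p⃗_e = p⃗₀ − p⃗'  (incident photon momentum minus scattered photon momentum)

Photon momentum magnitudes (p = h/λ = E/c):
λ₀ = hc/E₀ = 3.0773 pm → p₀ = h/λ₀ = 2.1532e-22 kg·m/s
Δλ = λ_C(1 − cos 100°) = 2.8476 pm
λ' = 5.9249 pm → p' = h/λ' = 1.1183e-22 kg·m/s

The scattered photon makes angle θ = 100° with the incident direction, so by the law of cosines:
|p⃗_e|² = p₀² + p'² − 2p₀p'cos θ
|p⃗_e|² = (2.1532e-22)² + (1.1183e-22)² − 2·2.1532e-22·1.1183e-22·cos(100°)
|p⃗_e| = 2.5929e-22 kg·m/s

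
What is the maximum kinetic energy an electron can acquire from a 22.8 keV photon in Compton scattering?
1.8679 keV

Maximum energy transfer occurs at θ = 180° (backscattering).

Initial photon: E₀ = 22.8 keV → λ₀ = 54.3790 pm

Maximum Compton shift (at 180°):
Δλ_max = 2λ_C = 2 × 2.4263 = 4.8526 pm

Final wavelength:
λ' = 54.3790 + 4.8526 = 59.2317 pm

Minimum photon energy (maximum energy to electron):
E'_min = hc/λ' = 20.9321 keV

Maximum electron kinetic energy:
K_max = E₀ - E'_min = 22.8000 - 20.9321 = 1.8679 keV

(Intermediate values are shown rounded; full precision is carried through to the final answer.)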